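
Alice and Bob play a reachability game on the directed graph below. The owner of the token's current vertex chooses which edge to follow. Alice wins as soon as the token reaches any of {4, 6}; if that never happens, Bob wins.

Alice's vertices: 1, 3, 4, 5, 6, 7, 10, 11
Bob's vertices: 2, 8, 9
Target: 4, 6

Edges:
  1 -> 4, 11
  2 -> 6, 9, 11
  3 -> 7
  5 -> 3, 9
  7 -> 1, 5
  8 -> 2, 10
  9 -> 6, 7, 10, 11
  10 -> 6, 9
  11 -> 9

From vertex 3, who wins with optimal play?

Alice

A0 = {4, 6}
A1: add {1, 10} — 1 (Alice) has 1→4; 10 (Alice) has 10→6.
A2: add {7} — 7 (Alice) has 7→1.
A3: add {3} — 3 (Alice) has 3→7.
3 ∈ A3, so Alice can force the target.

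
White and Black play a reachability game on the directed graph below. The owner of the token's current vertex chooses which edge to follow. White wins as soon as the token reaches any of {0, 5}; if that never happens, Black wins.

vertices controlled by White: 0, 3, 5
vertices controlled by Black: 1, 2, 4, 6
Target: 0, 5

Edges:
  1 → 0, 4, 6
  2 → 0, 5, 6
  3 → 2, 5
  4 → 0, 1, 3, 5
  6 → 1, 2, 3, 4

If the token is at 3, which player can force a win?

White

A0 = {0, 5}
A1: add {3} — 3 (White) has 3→5.
A2 = A1; e.g. 1 (Black) can still go to 4. Fixed point.
3 ∈ A1, so White can force the target.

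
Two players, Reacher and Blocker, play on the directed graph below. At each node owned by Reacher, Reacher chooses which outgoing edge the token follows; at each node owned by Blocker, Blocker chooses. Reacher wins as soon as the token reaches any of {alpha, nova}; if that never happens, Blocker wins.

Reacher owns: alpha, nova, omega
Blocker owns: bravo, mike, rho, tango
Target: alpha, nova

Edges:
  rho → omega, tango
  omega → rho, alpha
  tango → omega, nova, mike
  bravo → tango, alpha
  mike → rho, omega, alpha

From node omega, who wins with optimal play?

Reacher

A0 = {alpha, nova}
A1: add {omega} — omega (Reacher) has omega→alpha.
A2 = A1; e.g. rho (Blocker) can still go to tango. Fixed point.
omega ∈ A1, so Reacher can force the target.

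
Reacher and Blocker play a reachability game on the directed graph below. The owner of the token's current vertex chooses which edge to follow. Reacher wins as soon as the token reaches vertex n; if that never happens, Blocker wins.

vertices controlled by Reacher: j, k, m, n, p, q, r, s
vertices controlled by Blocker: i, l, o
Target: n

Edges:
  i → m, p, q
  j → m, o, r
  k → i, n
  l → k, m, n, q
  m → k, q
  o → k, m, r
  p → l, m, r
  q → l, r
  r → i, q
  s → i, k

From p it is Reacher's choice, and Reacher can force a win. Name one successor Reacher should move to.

m

A0 = {n}
A1: add {k} — k (Reacher) has k→n.
A2: add {m, s} — m (Reacher) has m→k; s (Reacher) has s→k.
A3: add {j, p} — j (Reacher) has j→m; p (Reacher) has p→m.
A4 = A3; e.g. i (Blocker) can still go to q. Fixed point.
From p, successor m is in the attractor (rank 2); the other successors l, r are not.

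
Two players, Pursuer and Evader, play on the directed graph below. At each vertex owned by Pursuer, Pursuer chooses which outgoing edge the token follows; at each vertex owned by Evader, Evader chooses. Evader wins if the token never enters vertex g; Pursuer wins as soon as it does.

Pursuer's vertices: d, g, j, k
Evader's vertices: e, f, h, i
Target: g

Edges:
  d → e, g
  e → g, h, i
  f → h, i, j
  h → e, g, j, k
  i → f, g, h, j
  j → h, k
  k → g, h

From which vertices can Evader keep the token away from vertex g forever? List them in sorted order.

A0 = {g}
A1: add {d, k} — d (Pursuer) has d→g; k (Pursuer) has k→g.
A2: add {j} — j (Pursuer) has j→k.
A3 = A2; e.g. e (Evader) can still go to h. Fixed point.
Pursuer's attractor = {d, g, j, k}; Evader avoids the target exactly from the complement.

e, f, h, i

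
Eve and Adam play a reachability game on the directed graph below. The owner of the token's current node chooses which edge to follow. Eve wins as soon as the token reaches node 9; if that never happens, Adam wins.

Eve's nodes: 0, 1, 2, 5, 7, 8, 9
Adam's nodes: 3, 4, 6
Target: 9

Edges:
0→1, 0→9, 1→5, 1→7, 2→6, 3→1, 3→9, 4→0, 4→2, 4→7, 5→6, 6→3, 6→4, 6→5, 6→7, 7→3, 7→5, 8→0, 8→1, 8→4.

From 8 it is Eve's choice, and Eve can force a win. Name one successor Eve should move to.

A0 = {9}
A1: add {0} — 0 (Eve) has 0→9.
A2: add {8} — 8 (Eve) has 8→0.
A3 = A2; e.g. 1 (Eve) has no edge into A2. Fixed point.
From 8, successor 0 is in the attractor (rank 1); the other successors 1, 4 are not.

0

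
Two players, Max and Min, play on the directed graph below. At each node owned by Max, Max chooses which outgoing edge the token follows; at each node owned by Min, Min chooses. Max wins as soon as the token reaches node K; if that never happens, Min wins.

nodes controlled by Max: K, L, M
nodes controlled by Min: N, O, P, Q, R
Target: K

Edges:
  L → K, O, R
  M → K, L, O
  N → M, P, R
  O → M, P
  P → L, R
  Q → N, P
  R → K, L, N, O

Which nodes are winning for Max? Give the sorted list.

A0 = {K}
A1: add {L, M} — L (Max) has L→K; M (Max) has M→K.
A2 = A1; e.g. N (Min) can still go to P. Fixed point.
Max's winning region = {K, L, M}.

K, L, M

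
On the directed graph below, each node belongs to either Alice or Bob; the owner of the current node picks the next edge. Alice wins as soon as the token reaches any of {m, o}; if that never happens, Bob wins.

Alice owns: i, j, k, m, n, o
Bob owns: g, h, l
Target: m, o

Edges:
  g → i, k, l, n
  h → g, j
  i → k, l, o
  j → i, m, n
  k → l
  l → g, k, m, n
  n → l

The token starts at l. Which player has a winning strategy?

A0 = {m, o}
A1: add {i, j} — i (Alice) has i→o; j (Alice) has j→m.
A2 = A1; e.g. g (Bob) can still go to k. Fixed point.
l never enters the attractor, so Bob can avoid the target forever.

Bob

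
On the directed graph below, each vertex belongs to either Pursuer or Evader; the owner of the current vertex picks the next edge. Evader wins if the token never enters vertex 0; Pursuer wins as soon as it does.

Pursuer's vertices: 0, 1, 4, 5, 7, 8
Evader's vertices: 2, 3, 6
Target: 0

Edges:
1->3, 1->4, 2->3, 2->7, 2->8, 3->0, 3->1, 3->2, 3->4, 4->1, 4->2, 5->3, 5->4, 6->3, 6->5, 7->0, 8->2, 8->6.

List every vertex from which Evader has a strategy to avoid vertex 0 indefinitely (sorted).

1, 2, 3, 4, 5, 6, 8

A0 = {0}
A1: add {7} — 7 (Pursuer) has 7→0.
A2 = A1; e.g. 1 (Pursuer) has no edge into A1. Fixed point.
Pursuer's attractor = {0, 7}; Evader avoids the target exactly from the complement.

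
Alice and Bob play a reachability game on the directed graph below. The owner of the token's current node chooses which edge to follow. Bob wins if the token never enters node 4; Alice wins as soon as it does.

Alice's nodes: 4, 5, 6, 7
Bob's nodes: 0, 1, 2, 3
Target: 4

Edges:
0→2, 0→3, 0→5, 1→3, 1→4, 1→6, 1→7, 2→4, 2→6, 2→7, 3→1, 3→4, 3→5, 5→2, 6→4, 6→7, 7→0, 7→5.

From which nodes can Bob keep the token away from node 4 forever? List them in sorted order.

0, 1, 2, 3, 5, 7

A0 = {4}
A1: add {6} — 6 (Alice) has 6→4.
A2 = A1; e.g. 0 (Bob) can still go to 2. Fixed point.
Alice's attractor = {4, 6}; Bob avoids the target exactly from the complement.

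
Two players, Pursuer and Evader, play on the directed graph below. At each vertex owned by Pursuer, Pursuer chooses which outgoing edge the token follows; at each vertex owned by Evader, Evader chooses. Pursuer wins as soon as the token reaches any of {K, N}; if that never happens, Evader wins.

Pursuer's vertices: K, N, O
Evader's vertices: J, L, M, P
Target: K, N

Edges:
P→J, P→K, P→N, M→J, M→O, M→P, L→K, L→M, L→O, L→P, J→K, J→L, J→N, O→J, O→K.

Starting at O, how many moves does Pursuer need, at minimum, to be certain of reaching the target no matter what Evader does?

A0 = {K, N}
A1: add {O} — O (Pursuer) has O→K.
A2 = A1; e.g. J (Evader) can still go to L. Fixed point.
O enters the attractor at level 1, so Pursuer can force the target in 1 move from there.

1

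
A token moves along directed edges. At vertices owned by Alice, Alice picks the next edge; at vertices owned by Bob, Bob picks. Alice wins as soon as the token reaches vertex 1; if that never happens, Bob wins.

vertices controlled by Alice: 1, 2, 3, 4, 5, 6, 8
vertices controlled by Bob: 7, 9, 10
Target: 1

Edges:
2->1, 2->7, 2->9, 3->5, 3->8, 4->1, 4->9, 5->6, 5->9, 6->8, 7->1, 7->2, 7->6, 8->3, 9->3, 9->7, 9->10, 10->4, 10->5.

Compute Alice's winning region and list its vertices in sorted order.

1, 2, 4

A0 = {1}
A1: add {2, 4} — 2 (Alice) has 2→1; 4 (Alice) has 4→1.
A2 = A1; e.g. 3 (Alice) has no edge into A1. Fixed point.
Alice's winning region = {1, 2, 4}.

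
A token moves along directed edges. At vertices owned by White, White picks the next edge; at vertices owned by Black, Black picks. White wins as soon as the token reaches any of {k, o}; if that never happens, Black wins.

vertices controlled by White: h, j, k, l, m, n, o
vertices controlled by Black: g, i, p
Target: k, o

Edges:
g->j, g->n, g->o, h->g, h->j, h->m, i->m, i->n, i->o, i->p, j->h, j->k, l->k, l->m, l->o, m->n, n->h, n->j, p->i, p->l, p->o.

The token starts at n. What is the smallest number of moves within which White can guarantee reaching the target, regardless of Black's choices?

2

A0 = {k, o}
A1: add {j, l} — j (White) has j→k; l (White) has l→k.
A2: add {h, n} — h (White) has h→j; n (White) has n→j.
n enters the attractor at level 2, so White can force the target in 2 moves from there.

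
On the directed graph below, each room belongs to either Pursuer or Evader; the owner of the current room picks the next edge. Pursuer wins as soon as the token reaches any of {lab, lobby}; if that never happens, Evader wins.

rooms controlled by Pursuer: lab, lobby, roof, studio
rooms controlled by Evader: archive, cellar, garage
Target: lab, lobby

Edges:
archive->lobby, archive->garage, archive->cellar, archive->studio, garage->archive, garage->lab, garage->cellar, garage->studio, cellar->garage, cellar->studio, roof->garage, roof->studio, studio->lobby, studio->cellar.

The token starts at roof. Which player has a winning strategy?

Pursuer

A0 = {lab, lobby}
A1: add {studio} — studio (Pursuer) has studio→lobby.
A2: add {roof} — roof (Pursuer) has roof→studio.
A3 = A2; e.g. archive (Evader) can still go to garage. Fixed point.
roof ∈ A2, so Pursuer can force the target.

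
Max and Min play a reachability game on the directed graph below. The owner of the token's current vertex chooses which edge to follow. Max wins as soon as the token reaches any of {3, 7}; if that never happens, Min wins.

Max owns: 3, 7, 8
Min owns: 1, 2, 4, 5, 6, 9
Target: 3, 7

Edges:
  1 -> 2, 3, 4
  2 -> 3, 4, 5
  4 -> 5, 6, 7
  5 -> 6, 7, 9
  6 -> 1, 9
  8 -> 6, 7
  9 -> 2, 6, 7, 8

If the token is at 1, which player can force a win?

Min

A0 = {3, 7}
A1: add {8} — 8 (Max) has 8→7.
A2 = A1; e.g. 1 (Min) can still go to 2. Fixed point.
1 never enters the attractor, so Min can avoid the target forever.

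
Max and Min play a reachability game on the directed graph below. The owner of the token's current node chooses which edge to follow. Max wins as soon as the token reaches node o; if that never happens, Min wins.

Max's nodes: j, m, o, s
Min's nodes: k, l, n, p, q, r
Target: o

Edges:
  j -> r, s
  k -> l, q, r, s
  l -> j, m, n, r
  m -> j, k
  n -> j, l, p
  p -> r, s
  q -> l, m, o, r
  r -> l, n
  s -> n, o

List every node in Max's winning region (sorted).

j, m, o, s

A0 = {o}
A1: add {s} — s (Max) has s→o.
A2: add {j} — j (Max) has j→s.
A3: add {m} — m (Max) has m→j.
A4 = A3; e.g. k (Min) can still go to l. Fixed point.
Max's winning region = {j, m, o, s}.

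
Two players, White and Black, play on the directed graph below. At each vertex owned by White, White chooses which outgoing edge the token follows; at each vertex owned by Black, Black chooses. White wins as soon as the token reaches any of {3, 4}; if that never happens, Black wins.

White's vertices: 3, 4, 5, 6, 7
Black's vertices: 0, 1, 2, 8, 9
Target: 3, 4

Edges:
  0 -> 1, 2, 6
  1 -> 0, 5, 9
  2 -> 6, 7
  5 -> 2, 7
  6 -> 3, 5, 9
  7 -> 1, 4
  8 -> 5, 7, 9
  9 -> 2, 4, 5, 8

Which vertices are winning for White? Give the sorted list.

2, 3, 4, 5, 6, 7

A0 = {3, 4}
A1: add {6, 7} — 6 (White) has 6→3; 7 (White) has 7→4.
A2: add {2, 5} — 2 (Black): all of {6, 7} already in; 5 (White) has 5→7.
A3 = A2; e.g. 0 (Black) can still go to 1. Fixed point.
White's winning region = {2, 3, 4, 5, 6, 7}.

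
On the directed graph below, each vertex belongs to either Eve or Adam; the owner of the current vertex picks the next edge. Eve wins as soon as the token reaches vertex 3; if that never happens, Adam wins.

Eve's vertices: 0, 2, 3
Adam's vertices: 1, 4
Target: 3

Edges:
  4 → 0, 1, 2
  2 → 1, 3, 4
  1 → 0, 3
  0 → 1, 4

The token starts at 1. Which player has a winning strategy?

Adam

A0 = {3}
A1: add {2} — 2 (Eve) has 2→3.
A2 = A1; e.g. 0 (Eve) has no edge into A1. Fixed point.
1 never enters the attractor, so Adam can avoid the target forever.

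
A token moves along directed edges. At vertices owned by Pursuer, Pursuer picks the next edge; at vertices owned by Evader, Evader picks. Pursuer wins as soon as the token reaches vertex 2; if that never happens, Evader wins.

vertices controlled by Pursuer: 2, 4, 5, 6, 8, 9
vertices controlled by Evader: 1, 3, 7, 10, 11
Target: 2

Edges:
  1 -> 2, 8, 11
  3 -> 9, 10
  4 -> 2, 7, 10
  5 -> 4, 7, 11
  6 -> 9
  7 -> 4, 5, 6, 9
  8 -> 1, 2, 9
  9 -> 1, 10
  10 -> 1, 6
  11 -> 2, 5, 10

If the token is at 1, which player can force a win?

Evader

A0 = {2}
A1: add {4, 8} — 4 (Pursuer) has 4→2; 8 (Pursuer) has 8→2.
A2: add {5} — 5 (Pursuer) has 5→4.
A3 = A2; e.g. 1 (Evader) can still go to 11. Fixed point.
1 never enters the attractor, so Evader can avoid the target forever.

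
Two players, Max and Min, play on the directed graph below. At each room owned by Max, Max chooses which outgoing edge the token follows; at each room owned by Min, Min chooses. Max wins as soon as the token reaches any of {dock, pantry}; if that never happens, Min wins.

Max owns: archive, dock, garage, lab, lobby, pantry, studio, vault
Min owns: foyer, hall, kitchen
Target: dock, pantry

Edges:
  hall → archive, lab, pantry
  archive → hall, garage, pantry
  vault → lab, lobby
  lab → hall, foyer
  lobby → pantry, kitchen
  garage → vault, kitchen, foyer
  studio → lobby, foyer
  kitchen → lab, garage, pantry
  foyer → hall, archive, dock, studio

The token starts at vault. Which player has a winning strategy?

Max

A0 = {dock, pantry}
A1: add {archive, lobby} — archive (Max) has archive→pantry; lobby (Max) has lobby→pantry.
A2: add {studio, vault} — vault (Max) has vault→lobby; studio (Max) has studio→lobby.
vault ∈ A2, so Max can force the target.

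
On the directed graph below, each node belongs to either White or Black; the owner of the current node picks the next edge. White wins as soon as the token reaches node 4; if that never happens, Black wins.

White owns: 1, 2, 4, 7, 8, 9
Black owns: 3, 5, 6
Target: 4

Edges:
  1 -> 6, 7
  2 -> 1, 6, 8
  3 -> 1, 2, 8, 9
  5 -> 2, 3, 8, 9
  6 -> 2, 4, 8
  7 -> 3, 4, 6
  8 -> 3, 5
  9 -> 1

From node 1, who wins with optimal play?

A0 = {4}
A1: add {7} — 7 (White) has 7→4.
A2: add {1} — 1 (White) has 1→7.
1 ∈ A2, so White can force the target.

White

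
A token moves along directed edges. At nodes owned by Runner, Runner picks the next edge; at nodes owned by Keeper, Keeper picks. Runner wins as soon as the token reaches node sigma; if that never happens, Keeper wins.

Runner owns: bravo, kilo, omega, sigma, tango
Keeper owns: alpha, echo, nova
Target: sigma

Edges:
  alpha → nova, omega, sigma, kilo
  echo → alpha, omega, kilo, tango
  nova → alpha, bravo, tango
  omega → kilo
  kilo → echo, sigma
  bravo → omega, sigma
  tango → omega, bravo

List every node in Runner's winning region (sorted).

A0 = {sigma}
A1: add {bravo, kilo} — kilo (Runner) has kilo→sigma; bravo (Runner) has bravo→sigma.
A2: add {omega, tango} — omega (Runner) has omega→kilo; tango (Runner) has tango→bravo.
A3 = A2; e.g. alpha (Keeper) can still go to nova. Fixed point.
Runner's winning region = {bravo, kilo, omega, sigma, tango}.

bravo, kilo, omega, sigma, tango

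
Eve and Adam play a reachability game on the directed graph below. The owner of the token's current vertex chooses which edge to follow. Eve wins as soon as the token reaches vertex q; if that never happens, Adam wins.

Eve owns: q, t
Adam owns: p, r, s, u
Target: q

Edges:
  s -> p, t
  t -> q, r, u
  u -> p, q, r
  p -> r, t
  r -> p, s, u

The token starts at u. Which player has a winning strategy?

A0 = {q}
A1: add {t} — t (Eve) has t→q.
A2 = A1; e.g. p (Adam) can still go to r. Fixed point.
u never enters the attractor, so Adam can avoid the target forever.

Adam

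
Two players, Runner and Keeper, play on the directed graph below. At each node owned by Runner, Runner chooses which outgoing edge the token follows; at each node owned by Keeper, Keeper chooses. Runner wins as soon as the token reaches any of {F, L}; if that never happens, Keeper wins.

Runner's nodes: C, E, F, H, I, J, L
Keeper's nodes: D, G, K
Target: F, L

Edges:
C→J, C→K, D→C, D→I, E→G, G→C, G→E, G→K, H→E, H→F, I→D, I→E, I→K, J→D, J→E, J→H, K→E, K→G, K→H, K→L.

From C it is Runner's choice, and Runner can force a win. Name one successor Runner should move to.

J

A0 = {F, L}
A1: add {H} — H (Runner) has H→F.
A2: add {J} — J (Runner) has J→H.
A3: add {C} — C (Runner) has C→J.
A4 = A3; e.g. D (Keeper) can still go to I. Fixed point.
From C, successor J is in the attractor (rank 2); the other successor K is not.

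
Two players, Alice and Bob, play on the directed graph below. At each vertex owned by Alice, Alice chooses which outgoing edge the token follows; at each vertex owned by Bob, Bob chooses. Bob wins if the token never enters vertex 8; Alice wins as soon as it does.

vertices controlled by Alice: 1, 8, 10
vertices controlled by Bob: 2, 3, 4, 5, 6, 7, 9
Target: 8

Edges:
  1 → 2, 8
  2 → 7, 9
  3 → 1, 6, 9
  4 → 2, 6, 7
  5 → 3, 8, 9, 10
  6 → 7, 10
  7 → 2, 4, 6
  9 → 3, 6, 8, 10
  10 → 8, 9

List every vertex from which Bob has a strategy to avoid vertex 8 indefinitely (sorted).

2, 3, 4, 5, 6, 7, 9

A0 = {8}
A1: add {1, 10} — 1 (Alice) has 1→8; 10 (Alice) has 10→8.
A2 = A1; e.g. 2 (Bob) can still go to 7. Fixed point.
Alice's attractor = {1, 8, 10}; Bob avoids the target exactly from the complement.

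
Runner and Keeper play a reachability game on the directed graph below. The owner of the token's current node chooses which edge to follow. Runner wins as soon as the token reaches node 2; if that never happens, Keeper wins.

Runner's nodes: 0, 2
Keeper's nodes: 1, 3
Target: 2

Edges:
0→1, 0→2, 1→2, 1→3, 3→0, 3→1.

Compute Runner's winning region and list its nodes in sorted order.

0, 2

A0 = {2}
A1: add {0} — 0 (Runner) has 0→2.
A2 = A1; e.g. 1 (Keeper) can still go to 3. Fixed point.
Runner's winning region = {0, 2}.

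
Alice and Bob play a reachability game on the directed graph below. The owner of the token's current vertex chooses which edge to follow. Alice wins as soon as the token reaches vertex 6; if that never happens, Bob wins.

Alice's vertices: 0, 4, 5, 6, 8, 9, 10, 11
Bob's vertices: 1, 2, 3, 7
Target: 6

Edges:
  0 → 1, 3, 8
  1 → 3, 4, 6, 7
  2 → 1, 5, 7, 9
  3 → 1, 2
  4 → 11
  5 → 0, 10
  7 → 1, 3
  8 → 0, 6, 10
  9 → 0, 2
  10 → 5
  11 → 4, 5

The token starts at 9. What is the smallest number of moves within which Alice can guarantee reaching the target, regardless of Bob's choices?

3

A0 = {6}
A1: add {8} — 8 (Alice) has 8→6.
A2: add {0} — 0 (Alice) has 0→8.
A3: add {5, 9} — 5 (Alice) has 5→0; 9 (Alice) has 9→0.
9 enters the attractor at level 3, so Alice can force the target in 3 moves from there.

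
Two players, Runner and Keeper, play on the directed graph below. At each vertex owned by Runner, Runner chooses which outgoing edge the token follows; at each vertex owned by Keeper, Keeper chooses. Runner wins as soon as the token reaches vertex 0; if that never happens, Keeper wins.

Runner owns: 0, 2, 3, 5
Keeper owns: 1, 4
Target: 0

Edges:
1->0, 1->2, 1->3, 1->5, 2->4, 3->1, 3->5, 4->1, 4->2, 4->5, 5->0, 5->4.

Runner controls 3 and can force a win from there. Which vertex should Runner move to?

A0 = {0}
A1: add {5} — 5 (Runner) has 5→0.
A2: add {3} — 3 (Runner) has 3→5.
A3 = A2; e.g. 1 (Keeper) can still go to 2. Fixed point.
From 3, successor 5 is in the attractor (rank 1); the other successor 1 is not.

5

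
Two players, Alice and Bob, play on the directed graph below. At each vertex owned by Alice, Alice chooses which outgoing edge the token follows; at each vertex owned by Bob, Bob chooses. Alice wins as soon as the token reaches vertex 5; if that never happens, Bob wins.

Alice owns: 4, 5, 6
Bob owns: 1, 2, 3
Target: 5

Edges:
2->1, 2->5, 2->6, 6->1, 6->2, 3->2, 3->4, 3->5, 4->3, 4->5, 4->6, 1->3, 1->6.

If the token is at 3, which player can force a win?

Bob

A0 = {5}
A1: add {4} — 4 (Alice) has 4→5.
A2 = A1; e.g. 1 (Bob) can still go to 3. Fixed point.
3 never enters the attractor, so Bob can avoid the target forever.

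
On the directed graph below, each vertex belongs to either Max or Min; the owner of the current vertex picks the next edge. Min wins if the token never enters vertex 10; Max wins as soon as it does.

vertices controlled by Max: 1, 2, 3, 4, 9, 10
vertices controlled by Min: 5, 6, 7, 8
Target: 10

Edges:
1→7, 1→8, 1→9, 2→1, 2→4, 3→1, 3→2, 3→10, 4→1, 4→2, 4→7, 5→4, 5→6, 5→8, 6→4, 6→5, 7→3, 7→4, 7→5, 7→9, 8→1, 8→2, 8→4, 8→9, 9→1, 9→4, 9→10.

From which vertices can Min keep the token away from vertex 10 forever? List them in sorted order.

5, 6, 7

A0 = {10}
A1: add {3, 9} — 3 (Max) has 3→10; 9 (Max) has 9→10.
A2: add {1} — 1 (Max) has 1→9.
A3: add {2, 4} — 2 (Max) has 2→1; 4 (Max) has 4→1.
A4: add {8} — 8 (Min): all of {1, 2, 4, 9} already in.
A5 = A4; e.g. 5 (Min) can still go to 6. Fixed point.
Max's attractor = {1, 2, 3, 4, 8, 9, 10}; Min avoids the target exactly from the complement.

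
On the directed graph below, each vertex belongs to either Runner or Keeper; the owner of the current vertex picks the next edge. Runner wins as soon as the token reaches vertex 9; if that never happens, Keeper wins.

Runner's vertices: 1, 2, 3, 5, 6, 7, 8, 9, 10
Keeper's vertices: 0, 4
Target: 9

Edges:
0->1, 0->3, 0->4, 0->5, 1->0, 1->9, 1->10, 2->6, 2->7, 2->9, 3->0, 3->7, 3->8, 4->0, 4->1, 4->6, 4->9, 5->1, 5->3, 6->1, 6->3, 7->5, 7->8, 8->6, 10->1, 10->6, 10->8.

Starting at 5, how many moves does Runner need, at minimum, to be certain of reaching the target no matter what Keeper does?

2

A0 = {9}
A1: add {1, 2} — 1 (Runner) has 1→9; 2 (Runner) has 2→9.
A2: add {5, 6, 10} — 5 (Runner) has 5→1; 6 (Runner) has 6→1; 10 (Runner) has 10→1.
5 enters the attractor at level 2, so Runner can force the target in 2 moves from there.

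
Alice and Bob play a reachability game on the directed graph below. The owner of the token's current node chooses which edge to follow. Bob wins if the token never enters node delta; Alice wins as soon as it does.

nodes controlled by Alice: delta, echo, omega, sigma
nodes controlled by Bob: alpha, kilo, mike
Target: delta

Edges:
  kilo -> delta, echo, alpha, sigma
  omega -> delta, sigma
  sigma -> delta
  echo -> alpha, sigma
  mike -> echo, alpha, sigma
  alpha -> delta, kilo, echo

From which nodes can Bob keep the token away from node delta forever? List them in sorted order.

A0 = {delta}
A1: add {omega, sigma} — omega (Alice) has omega→delta; sigma (Alice) has sigma→delta.
A2: add {echo} — echo (Alice) has echo→sigma.
A3 = A2; e.g. kilo (Bob) can still go to alpha. Fixed point.
Alice's attractor = {delta, echo, omega, sigma}; Bob avoids the target exactly from the complement.

alpha, kilo, mike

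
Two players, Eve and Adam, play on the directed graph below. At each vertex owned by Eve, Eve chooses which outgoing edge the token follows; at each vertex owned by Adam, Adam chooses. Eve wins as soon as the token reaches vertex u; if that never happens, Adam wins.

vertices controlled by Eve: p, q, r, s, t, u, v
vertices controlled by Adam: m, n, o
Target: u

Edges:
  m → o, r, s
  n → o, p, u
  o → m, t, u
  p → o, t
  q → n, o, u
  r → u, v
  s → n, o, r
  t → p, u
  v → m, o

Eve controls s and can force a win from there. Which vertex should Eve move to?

A0 = {u}
A1: add {q, r, t} — q (Eve) has q→u; r (Eve) has r→u; t (Eve) has t→u.
A2: add {p, s} — p (Eve) has p→t; s (Eve) has s→r.
A3 = A2; e.g. m (Adam) can still go to o. Fixed point.
From s, successor r is in the attractor (rank 1); the other successors n, o are not.

r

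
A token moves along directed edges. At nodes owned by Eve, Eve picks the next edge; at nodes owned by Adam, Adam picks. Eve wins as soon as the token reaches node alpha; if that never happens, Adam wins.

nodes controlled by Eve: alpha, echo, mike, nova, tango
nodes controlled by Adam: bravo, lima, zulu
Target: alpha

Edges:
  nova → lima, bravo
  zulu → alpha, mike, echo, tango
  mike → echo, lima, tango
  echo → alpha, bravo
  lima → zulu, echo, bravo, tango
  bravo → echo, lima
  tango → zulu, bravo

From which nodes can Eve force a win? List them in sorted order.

A0 = {alpha}
A1: add {echo} — echo (Eve) has echo→alpha.
A2: add {mike} — mike (Eve) has mike→echo.
A3 = A2; e.g. nova (Eve) has no edge into A2. Fixed point.
Eve's winning region = {alpha, echo, mike}.

alpha, echo, mike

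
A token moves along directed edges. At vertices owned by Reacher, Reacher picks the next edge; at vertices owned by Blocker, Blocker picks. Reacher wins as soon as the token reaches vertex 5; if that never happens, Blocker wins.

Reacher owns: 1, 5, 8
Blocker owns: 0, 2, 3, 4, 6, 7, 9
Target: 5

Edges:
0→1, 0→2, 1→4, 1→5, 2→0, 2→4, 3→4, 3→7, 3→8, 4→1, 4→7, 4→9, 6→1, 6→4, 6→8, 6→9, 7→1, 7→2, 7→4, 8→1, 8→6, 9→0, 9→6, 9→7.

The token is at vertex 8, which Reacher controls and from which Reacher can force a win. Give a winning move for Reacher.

1

A0 = {5}
A1: add {1} — 1 (Reacher) has 1→5.
A2: add {8} — 8 (Reacher) has 8→1.
A3 = A2; e.g. 0 (Blocker) can still go to 2. Fixed point.
From 8, successor 1 is in the attractor (rank 1); the other successor 6 is not.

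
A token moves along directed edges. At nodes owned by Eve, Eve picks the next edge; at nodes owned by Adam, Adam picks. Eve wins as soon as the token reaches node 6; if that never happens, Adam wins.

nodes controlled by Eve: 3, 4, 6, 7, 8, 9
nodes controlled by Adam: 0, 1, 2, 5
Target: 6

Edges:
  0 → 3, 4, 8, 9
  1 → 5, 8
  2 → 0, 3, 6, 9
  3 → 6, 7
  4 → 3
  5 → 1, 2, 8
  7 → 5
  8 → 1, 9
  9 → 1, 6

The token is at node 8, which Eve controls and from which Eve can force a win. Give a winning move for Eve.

9

A0 = {6}
A1: add {3, 9} — 3 (Eve) has 3→6; 9 (Eve) has 9→6.
A2: add {4, 8} — 4 (Eve) has 4→3; 8 (Eve) has 8→9.
A3: add {0} — 0 (Adam): all of {3, 4, 8, 9} already in.
A4: add {2} — 2 (Adam): all of {0, 3, 6, 9} already in.
A5 = A4; e.g. 1 (Adam) can still go to 5. Fixed point.
From 8, successor 9 is in the attractor (rank 1); the other successor 1 is not.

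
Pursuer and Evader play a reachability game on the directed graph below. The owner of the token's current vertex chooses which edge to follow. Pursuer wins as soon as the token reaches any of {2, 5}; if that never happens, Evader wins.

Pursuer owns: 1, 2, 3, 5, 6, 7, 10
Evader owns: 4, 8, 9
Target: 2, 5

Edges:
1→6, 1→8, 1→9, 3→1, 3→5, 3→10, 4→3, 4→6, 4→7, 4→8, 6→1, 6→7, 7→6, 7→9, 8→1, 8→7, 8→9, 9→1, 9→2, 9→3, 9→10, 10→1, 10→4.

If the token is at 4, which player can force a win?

Evader

A0 = {2, 5}
A1: add {3} — 3 (Pursuer) has 3→5.
A2 = A1; e.g. 1 (Pursuer) has no edge into A1. Fixed point.
4 never enters the attractor, so Evader can avoid the target forever.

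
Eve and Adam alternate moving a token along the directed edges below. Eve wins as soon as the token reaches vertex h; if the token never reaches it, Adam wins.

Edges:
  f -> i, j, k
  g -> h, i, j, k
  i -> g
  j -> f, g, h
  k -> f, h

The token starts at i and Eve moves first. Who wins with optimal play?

Track states (vertex, player-to-move).
A0 = {(h,Eve), (h,Adam)}
A1: add {(g,Eve), (j,Eve), (k,Eve)}.
A2: add {(i,Adam)}.
A3: add {(f,Eve)}.
A4: add {(j,Adam), (k,Adam)}.
A5 = A4; e.g. (f,Adam) stays out. (i,Eve) never enters ⇒ Adam avoids the target.

Adam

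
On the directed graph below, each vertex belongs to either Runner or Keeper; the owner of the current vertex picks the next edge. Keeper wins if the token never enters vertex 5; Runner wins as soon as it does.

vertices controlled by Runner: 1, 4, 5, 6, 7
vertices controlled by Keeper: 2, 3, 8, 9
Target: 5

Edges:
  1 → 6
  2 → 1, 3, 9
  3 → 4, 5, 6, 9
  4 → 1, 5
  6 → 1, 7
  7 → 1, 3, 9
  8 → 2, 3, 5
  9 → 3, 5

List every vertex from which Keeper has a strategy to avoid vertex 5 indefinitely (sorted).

A0 = {5}
A1: add {4} — 4 (Runner) has 4→5.
A2 = A1; e.g. 1 (Runner) has no edge into A1. Fixed point.
Runner's attractor = {4, 5}; Keeper avoids the target exactly from the complement.

1, 2, 3, 6, 7, 8, 9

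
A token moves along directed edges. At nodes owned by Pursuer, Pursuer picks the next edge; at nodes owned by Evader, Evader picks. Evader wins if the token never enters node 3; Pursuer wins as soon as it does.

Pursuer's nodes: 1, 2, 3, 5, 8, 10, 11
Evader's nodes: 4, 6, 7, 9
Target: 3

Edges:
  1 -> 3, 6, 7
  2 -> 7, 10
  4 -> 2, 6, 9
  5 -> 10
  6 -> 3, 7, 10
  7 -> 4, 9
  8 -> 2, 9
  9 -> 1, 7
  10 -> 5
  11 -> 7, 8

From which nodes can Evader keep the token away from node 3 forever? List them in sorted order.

A0 = {3}
A1: add {1} — 1 (Pursuer) has 1→3.
A2 = A1; e.g. 2 (Pursuer) has no edge into A1. Fixed point.
Pursuer's attractor = {1, 3}; Evader avoids the target exactly from the complement.

2, 4, 5, 6, 7, 8, 9, 10, 11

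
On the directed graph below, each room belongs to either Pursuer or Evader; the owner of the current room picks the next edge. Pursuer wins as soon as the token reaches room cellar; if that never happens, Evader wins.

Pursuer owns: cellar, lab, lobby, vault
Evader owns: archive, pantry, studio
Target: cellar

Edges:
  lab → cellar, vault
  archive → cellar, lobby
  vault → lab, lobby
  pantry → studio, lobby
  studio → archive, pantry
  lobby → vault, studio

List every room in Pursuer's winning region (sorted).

archive, cellar, lab, lobby, vault

A0 = {cellar}
A1: add {lab} — lab (Pursuer) has lab→cellar.
A2: add {vault} — vault (Pursuer) has vault→lab.
A3: add {lobby} — lobby (Pursuer) has lobby→vault.
A4: add {archive} — archive (Evader): all of {cellar, lobby} already in.
A5 = A4; e.g. pantry (Evader) can still go to studio. Fixed point.
Pursuer's winning region = {archive, cellar, lab, lobby, vault}.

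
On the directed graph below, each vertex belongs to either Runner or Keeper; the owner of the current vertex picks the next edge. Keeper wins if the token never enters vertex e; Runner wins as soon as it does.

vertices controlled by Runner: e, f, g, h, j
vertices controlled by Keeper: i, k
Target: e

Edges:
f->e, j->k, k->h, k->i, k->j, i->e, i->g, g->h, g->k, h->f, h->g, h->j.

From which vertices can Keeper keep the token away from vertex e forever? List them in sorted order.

A0 = {e}
A1: add {f} — f (Runner) has f→e.
A2: add {h} — h (Runner) has h→f.
A3: add {g} — g (Runner) has g→h.
A4: add {i} — i (Keeper): all of {e, g} already in.
A5 = A4; e.g. j (Runner) has no edge into A4. Fixed point.
Runner's attractor = {e, f, g, h, i}; Keeper avoids the target exactly from the complement.

j, k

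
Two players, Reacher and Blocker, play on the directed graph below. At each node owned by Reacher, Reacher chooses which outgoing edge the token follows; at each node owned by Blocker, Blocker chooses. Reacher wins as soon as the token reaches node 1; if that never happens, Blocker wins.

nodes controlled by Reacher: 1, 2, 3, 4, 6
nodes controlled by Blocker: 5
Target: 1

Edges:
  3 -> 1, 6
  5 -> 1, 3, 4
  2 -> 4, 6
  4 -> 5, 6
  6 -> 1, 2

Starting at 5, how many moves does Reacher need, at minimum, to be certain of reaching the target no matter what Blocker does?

A0 = {1}
A1: add {3, 6} — 3 (Reacher) has 3→1; 6 (Reacher) has 6→1.
A2: add {2, 4} — 2 (Reacher) has 2→6; 4 (Reacher) has 4→6.
A3: add {5} — 5 (Blocker): all of {1, 3, 4} already in.
A3 = all vertices. Fixed point.
5 enters the attractor at level 3, so Reacher can force the target in 3 moves from there.

3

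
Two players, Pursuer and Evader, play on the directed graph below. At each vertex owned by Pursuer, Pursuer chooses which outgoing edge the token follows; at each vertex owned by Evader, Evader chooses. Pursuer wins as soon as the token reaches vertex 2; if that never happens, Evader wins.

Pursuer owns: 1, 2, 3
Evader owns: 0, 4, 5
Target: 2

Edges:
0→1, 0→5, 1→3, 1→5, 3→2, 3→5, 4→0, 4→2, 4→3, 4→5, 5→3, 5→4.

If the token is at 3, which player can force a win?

Pursuer

A0 = {2}
A1: add {3} — 3 (Pursuer) has 3→2.
3 ∈ A1, so Pursuer can force the target.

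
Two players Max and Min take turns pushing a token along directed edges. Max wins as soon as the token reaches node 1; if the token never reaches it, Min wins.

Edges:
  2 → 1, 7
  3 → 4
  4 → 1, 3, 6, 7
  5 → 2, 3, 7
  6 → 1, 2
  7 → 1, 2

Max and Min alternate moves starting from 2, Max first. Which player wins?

Track states (vertex, player-to-move).
A0 = {(1,Max), (1,Min)}
A1: add {(2,Max), (4,Max), (6,Max), (7,Max)}.
(2,Max) ∈ A1 ⇒ Max forces the target.

Max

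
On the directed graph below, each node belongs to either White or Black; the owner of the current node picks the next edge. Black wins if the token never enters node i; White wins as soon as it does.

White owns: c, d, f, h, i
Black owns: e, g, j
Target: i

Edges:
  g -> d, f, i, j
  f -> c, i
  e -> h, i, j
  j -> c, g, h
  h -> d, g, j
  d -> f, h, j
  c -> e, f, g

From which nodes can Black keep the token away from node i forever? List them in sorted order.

A0 = {i}
A1: add {f} — f (White) has f→i.
A2: add {c, d} — c (White) has c→f; d (White) has d→f.
A3: add {h} — h (White) has h→d.
A4 = A3; e.g. e (Black) can still go to j. Fixed point.
White's attractor = {c, d, f, h, i}; Black avoids the target exactly from the complement.

e, g, j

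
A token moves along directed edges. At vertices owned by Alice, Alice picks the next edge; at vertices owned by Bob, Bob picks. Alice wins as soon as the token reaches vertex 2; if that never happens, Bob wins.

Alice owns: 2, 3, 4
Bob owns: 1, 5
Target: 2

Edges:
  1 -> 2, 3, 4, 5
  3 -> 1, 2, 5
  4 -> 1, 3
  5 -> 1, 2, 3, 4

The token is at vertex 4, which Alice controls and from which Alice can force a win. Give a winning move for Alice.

3

A0 = {2}
A1: add {3} — 3 (Alice) has 3→2.
A2: add {4} — 4 (Alice) has 4→3.
A3 = A2; e.g. 1 (Bob) can still go to 5. Fixed point.
From 4, successor 3 is in the attractor (rank 1); the other successor 1 is not.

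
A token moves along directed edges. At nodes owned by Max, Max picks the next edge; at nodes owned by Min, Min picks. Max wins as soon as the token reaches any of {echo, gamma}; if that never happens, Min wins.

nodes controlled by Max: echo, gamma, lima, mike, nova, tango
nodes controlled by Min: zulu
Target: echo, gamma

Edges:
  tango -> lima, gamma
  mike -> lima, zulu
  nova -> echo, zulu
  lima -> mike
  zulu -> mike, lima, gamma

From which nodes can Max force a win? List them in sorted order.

echo, gamma, nova, tango

A0 = {echo, gamma}
A1: add {nova, tango} — tango (Max) has tango→gamma; nova (Max) has nova→echo.
A2 = A1; e.g. mike (Max) has no edge into A1. Fixed point.
Max's winning region = {echo, gamma, nova, tango}.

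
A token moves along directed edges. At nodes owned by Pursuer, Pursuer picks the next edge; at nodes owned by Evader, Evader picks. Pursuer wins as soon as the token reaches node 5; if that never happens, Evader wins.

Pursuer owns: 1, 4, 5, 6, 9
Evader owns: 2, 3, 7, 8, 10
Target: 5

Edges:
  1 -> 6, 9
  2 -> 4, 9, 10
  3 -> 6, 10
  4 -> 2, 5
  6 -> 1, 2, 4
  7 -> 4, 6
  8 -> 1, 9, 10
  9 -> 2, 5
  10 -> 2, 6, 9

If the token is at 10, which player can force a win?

A0 = {5}
A1: add {4, 9} — 4 (Pursuer) has 4→5; 9 (Pursuer) has 9→5.
A2: add {1, 6} — 1 (Pursuer) has 1→9; 6 (Pursuer) has 6→4.
A3: add {7} — 7 (Evader): all of {4, 6} already in.
A4 = A3; e.g. 2 (Evader) can still go to 10. Fixed point.
10 never enters the attractor, so Evader can avoid the target forever.

Evader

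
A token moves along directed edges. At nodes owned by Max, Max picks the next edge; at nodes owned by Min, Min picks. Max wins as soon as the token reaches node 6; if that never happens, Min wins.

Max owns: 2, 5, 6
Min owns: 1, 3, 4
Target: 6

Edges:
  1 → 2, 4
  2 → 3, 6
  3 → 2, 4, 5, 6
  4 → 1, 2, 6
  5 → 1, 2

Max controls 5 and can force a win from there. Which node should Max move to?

2

A0 = {6}
A1: add {2} — 2 (Max) has 2→6.
A2: add {5} — 5 (Max) has 5→2.
A3 = A2; e.g. 1 (Min) can still go to 4. Fixed point.
From 5, successor 2 is in the attractor (rank 1); the other successor 1 is not.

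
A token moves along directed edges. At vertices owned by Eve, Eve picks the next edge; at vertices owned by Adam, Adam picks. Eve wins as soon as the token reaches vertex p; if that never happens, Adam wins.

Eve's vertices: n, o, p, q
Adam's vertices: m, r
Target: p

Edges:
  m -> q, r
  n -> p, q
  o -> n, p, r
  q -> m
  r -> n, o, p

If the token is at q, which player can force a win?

A0 = {p}
A1: add {n, o} — n (Eve) has n→p; o (Eve) has o→p.
A2: add {r} — r (Adam): all of {n, o, p} already in.
A3 = A2; e.g. m (Adam) can still go to q. Fixed point.
q never enters the attractor, so Adam can avoid the target forever.

Adam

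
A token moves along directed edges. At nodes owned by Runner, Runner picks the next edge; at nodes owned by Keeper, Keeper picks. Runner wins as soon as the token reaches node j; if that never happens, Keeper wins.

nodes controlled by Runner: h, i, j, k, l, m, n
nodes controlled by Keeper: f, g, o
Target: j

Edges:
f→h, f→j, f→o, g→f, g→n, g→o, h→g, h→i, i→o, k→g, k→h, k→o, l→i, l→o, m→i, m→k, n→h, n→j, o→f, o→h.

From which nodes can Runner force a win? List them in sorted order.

A0 = {j}
A1: add {n} — n (Runner) has n→j.
A2 = A1; e.g. f (Keeper) can still go to h. Fixed point.
Runner's winning region = {j, n}.

j, n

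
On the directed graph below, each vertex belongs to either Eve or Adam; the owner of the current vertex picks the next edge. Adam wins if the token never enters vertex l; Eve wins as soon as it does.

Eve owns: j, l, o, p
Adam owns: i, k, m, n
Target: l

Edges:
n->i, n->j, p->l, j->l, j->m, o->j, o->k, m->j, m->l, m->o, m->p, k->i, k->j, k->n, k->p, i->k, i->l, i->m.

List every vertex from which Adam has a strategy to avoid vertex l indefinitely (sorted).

A0 = {l}
A1: add {j, p} — j (Eve) has j→l; p (Eve) has p→l.
A2: add {o} — o (Eve) has o→j.
A3: add {m} — m (Adam): all of {j, l, o, p} already in.
A4 = A3; e.g. i (Adam) can still go to k. Fixed point.
Eve's attractor = {j, l, m, o, p}; Adam avoids the target exactly from the complement.

i, k, n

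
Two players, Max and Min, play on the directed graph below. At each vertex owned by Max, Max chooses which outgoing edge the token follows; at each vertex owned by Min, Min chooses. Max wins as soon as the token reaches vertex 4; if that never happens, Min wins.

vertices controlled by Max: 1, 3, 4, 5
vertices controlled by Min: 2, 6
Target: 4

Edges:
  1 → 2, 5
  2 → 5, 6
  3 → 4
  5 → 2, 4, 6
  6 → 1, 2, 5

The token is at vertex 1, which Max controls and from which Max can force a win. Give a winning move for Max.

A0 = {4}
A1: add {3, 5} — 3 (Max) has 3→4; 5 (Max) has 5→4.
A2: add {1} — 1 (Max) has 1→5.
A3 = A2; e.g. 2 (Min) can still go to 6. Fixed point.
From 1, successor 5 is in the attractor (rank 1); the other successor 2 is not.

5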